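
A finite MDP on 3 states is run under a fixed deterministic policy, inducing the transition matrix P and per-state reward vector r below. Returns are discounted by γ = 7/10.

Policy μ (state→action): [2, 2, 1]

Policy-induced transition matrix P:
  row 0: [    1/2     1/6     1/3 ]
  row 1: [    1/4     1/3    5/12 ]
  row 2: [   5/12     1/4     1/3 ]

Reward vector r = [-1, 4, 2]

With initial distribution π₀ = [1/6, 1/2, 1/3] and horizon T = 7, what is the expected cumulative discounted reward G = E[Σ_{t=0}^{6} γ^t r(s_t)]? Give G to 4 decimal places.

G = 5.2698

t=0: π = [0.1667, 0.5000, 0.3333], E[r] = 2.5000, γ^t·E[r] = 2.500000, running G = 2.500000
t=1: π = [0.3472, 0.2778, 0.3750], E[r] = 1.5139, γ^t·E[r] = 1.059722, running G = 3.559722
t=2: π = [0.3993, 0.2442, 0.3565], E[r] = 1.2905, γ^t·E[r] = 0.632350, running G = 4.192072
t=3: π = [0.4092, 0.2371, 0.3537], E[r] = 1.2464, γ^t·E[r] = 0.427526, running G = 4.619598
t=4: π = [0.4113, 0.2357, 0.3531], E[r] = 1.2375, γ^t·E[r] = 0.297132, running G = 4.916730
t=5: π = [0.4117, 0.2354, 0.3530], E[r] = 1.2357, γ^t·E[r] = 0.207692, running G = 5.124421
t=6: π = [0.4117, 0.2353, 0.3529], E[r] = 1.2354, γ^t·E[r] = 0.145342, running G = 5.269763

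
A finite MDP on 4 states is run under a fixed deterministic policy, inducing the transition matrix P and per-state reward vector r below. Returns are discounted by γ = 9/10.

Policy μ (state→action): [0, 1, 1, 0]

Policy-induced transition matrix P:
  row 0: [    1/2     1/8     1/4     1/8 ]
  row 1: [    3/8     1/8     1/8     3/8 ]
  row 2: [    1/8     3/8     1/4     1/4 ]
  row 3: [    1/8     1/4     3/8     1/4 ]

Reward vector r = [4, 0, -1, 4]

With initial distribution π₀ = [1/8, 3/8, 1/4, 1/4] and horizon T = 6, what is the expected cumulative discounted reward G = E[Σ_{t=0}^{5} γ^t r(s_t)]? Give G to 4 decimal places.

t=0: π = [0.1250, 0.3750, 0.2500, 0.2500], E[r] = 1.2500, γ^t·E[r] = 1.250000, running G = 1.250000
t=1: π = [0.2656, 0.2188, 0.2344, 0.2813], E[r] = 1.9531, γ^t·E[r] = 1.757813, running G = 3.007813
t=2: π = [0.2793, 0.2188, 0.2578, 0.2441], E[r] = 1.8359, γ^t·E[r] = 1.487109, running G = 4.494922
t=3: π = [0.2844, 0.2200, 0.2532, 0.2424], E[r] = 1.8542, γ^t·E[r] = 1.351747, running G = 5.846669
t=4: π = [0.2867, 0.2186, 0.2528, 0.2419], E[r] = 1.8616, γ^t·E[r] = 1.221378, running G = 7.068046
t=5: π = [0.2871, 0.2184, 0.2529, 0.2415], E[r] = 1.8616, γ^t·E[r] = 1.099274, running G = 8.167320

G = 8.1673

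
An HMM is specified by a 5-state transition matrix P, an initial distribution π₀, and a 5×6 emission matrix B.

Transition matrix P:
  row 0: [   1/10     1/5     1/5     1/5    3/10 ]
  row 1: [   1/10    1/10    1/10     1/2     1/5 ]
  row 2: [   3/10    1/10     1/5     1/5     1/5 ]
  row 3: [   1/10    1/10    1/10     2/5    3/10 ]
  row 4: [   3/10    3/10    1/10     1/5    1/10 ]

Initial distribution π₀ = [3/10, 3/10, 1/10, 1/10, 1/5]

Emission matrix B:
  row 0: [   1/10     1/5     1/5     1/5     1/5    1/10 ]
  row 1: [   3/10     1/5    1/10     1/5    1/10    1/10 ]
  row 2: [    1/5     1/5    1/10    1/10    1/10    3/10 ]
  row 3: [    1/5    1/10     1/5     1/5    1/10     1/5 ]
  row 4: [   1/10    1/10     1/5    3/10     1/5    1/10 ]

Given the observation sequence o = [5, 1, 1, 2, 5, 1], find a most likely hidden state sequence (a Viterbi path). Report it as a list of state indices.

t=0: δ = [3.000e-02, 3.000e-02, 3.000e-02, 2.000e-02, 2.000e-02]  (obs o_0=5)
t=1: δ = [1.800e-03, 1.200e-03, 1.200e-03, 1.500e-03, 9.000e-04]  ψ = [2, 0, 0, 1, 0]  (obs o_1=1)
t=2: δ = [7.200e-05, 7.200e-05, 7.200e-05, 6.000e-05, 5.400e-05]  ψ = [2, 0, 0, 1, 0]  (obs o_2=1)
t=3: δ = [4.320e-06, 1.620e-06, 1.440e-06, 7.200e-06, 4.320e-06]  ψ = [2, 4, 0, 1, 0]  (obs o_3=2)
t=4: δ = [1.296e-07, 1.296e-07, 2.592e-07, 5.760e-07, 2.160e-07]  ψ = [4, 4, 0, 3, 3]  (obs o_4=5)
t=5: δ = [1.555e-08, 1.296e-08, 1.152e-08, 2.304e-08, 1.728e-08]  ψ = [2, 4, 3, 3, 3]  (obs o_5=1)
backtrack: best end state = 3; path = [2, 0, 1, 3, 3, 3]

path = [2, 0, 1, 3, 3, 3]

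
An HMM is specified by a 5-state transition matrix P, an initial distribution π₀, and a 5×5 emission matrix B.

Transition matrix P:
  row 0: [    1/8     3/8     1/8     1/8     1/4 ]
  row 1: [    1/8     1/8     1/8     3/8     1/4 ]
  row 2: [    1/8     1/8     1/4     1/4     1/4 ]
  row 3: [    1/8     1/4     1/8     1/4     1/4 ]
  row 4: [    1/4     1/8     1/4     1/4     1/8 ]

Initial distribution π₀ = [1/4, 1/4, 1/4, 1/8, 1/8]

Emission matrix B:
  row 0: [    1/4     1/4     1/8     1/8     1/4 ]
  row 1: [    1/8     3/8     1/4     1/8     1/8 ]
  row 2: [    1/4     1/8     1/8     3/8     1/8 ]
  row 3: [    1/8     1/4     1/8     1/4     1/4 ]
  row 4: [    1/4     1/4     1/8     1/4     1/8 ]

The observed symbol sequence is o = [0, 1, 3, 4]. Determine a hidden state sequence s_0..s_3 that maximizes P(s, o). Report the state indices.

path = [0, 1, 3, 3]

t=0: δ = [6.250e-02, 3.125e-02, 6.250e-02, 1.562e-02, 3.125e-02]  (obs o_0=0)
t=1: δ = [1.953e-03, 8.789e-03, 1.953e-03, 3.906e-03, 3.906e-03]  ψ = [0, 0, 2, 2, 0]  (obs o_1=1)
t=2: δ = [1.373e-04, 1.373e-04, 4.120e-04, 8.240e-04, 5.493e-04]  ψ = [1, 1, 1, 1, 1]  (obs o_2=3)
t=3: δ = [3.433e-05, 2.575e-05, 1.717e-05, 5.150e-05, 2.575e-05]  ψ = [4, 3, 4, 3, 3]  (obs o_3=4)
backtrack: best end state = 3; path = [0, 1, 3, 3]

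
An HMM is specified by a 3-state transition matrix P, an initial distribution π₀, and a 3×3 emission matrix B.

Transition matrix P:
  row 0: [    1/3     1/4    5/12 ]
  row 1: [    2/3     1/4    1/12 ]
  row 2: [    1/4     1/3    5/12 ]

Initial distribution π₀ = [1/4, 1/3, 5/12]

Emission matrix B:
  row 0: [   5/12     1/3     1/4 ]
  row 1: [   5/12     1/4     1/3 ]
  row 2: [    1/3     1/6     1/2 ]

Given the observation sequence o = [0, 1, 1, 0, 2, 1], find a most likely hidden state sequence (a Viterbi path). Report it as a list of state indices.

path = [1, 0, 0, 2, 1, 0]

t=0: δ = [1.042e-01, 1.389e-01, 1.389e-01]  (obs o_0=0)
t=1: δ = [3.086e-02, 1.157e-02, 9.645e-03]  ψ = [1, 2, 2]  (obs o_1=1)
t=2: δ = [3.429e-03, 1.929e-03, 2.143e-03]  ψ = [0, 0, 0]  (obs o_2=1)
t=3: δ = [5.358e-04, 3.572e-04, 4.763e-04]  ψ = [1, 0, 0]  (obs o_3=0)
t=4: δ = [5.954e-05, 5.292e-05, 1.116e-04]  ψ = [1, 2, 0]  (obs o_4=2)
t=5: δ = [1.176e-05, 9.303e-06, 7.752e-06]  ψ = [1, 2, 2]  (obs o_5=1)
backtrack: best end state = 0; path = [1, 0, 0, 2, 1, 0]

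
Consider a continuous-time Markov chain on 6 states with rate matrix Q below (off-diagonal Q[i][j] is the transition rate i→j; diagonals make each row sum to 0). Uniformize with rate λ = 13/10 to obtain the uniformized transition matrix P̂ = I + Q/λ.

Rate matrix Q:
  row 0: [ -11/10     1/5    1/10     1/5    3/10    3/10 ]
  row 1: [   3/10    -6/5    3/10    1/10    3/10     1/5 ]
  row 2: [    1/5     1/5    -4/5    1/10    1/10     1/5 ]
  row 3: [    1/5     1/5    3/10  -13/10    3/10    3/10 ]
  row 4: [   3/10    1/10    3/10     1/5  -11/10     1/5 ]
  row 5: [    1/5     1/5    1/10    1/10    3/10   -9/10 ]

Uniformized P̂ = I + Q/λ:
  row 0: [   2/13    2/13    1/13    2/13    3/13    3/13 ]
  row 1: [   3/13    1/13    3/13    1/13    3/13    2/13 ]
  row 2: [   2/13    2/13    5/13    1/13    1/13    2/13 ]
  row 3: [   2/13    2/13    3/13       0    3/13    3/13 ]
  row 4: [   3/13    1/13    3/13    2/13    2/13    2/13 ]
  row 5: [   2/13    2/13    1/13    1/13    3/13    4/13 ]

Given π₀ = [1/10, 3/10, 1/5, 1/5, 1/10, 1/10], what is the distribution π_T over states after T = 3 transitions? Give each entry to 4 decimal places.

t=0: π = [0.1000, 0.3000, 0.2000, 0.2000, 0.1000, 0.1000]
t=1: π = [0.1846, 0.1231, 0.2308, 0.0769, 0.1923, 0.1923]
t=2: π = [0.1781, 0.1296, 0.2083, 0.1000, 0.1805, 0.2036]
t=3: π = [0.1777, 0.1300, 0.2041, 0.0968, 0.1848, 0.2066]

π = [0.1777, 0.1300, 0.2041, 0.0968, 0.1848, 0.2066]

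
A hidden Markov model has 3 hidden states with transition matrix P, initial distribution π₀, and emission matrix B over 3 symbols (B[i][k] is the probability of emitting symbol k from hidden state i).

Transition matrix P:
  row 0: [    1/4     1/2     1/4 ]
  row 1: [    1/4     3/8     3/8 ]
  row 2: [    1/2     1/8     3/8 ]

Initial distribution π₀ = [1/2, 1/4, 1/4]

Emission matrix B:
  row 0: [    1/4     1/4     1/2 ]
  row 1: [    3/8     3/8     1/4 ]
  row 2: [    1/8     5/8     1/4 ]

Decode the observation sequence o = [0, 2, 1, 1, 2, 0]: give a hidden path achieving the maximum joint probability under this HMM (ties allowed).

path = [0, 1, 2, 2, 0, 1]

t=0: δ = [1.250e-01, 9.375e-02, 3.125e-02]  (obs o_0=0)
t=1: δ = [1.562e-02, 1.562e-02, 8.789e-03]  ψ = [0, 0, 1]  (obs o_1=2)
t=2: δ = [1.099e-03, 2.930e-03, 3.662e-03]  ψ = [2, 0, 1]  (obs o_2=1)
t=3: δ = [4.578e-04, 4.120e-04, 8.583e-04]  ψ = [2, 1, 2]  (obs o_3=1)
t=4: δ = [2.146e-04, 5.722e-05, 8.047e-05]  ψ = [2, 0, 2]  (obs o_4=2)
t=5: δ = [1.341e-05, 4.023e-05, 6.706e-06]  ψ = [0, 0, 0]  (obs o_5=0)
backtrack: best end state = 1; path = [0, 1, 2, 2, 0, 1]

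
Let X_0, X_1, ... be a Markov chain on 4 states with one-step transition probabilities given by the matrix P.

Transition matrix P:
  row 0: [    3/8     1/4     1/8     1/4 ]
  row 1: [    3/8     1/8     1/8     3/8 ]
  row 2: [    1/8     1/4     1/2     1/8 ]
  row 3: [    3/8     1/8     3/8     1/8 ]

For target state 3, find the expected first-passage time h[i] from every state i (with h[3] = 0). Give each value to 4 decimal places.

First-step conditioning: h[3] = 0; for i ≠ 3, h[i] = 1 + Σ_k P[i][k]·h[k].
  h[0] = 1 + 3/8·h[0] + 1/4·h[1] + 1/8·h[2]
  h[1] = 1 + 3/8·h[0] + 1/8·h[1] + 1/8·h[2]
  h[2] = 1 + 1/8·h[0] + 1/4·h[1] + 1/2·h[2]
Solving the 3×3 linear system over states ≠ 3 gives exactly h = [360/91, 320/91, 432/91, 0] (h[3] = 0 is the target).

h = [3.9560, 3.5165, 4.7473, 0.0000]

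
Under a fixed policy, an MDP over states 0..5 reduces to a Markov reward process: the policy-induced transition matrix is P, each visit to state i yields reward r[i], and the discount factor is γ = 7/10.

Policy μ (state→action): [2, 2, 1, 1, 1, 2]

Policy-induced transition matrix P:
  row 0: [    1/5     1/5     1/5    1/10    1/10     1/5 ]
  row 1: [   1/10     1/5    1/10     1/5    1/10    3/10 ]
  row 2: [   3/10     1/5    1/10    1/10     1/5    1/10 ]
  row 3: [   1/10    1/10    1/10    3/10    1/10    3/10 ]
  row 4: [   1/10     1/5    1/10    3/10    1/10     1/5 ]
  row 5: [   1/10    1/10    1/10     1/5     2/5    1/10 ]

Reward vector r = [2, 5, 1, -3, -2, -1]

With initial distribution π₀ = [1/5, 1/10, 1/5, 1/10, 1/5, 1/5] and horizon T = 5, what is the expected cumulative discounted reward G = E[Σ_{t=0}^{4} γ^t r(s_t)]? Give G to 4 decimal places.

G = 0.3432

t=0: π = [0.2000, 0.1000, 0.2000, 0.1000, 0.2000, 0.2000], E[r] = 0.2000, γ^t·E[r] = 0.200000, running G = 0.200000
t=1: π = [0.1600, 0.1700, 0.1200, 0.1900, 0.1800, 0.1800], E[r] = 0.1800, γ^t·E[r] = 0.126000, running G = 0.326000
t=2: π = [0.1400, 0.1630, 0.1160, 0.2090, 0.1660, 0.2060], E[r] = 0.0460, γ^t·E[r] = 0.022540, running G = 0.348540
t=3: π = [0.1372, 0.1585, 0.1140, 0.2119, 0.1734, 0.2050], E[r] = -0.0066, γ^t·E[r] = -0.002264, running G = 0.346276
t=4: π = [0.1365, 0.1583, 0.1137, 0.2134, 0.1729, 0.2051], E[r] = -0.0129, γ^t·E[r] = -0.003088, running G = 0.343189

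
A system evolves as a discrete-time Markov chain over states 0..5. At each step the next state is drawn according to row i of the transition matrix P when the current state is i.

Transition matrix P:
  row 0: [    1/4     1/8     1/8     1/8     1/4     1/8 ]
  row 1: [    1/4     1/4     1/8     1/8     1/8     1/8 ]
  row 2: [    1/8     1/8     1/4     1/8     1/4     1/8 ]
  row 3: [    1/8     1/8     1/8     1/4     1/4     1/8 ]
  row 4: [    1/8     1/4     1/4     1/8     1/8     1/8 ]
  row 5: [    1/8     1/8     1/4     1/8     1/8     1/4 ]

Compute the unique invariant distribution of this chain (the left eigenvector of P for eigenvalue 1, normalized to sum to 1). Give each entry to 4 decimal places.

Balance equations π_j = Σ_i π_i·P[i][j]:
  π_0 = 1/4·π_0 + 1/4·π_1 + 1/8·π_2 + 1/8·π_3 + 1/8·π_4 + 1/8·π_5
  π_1 = 1/8·π_0 + 1/4·π_1 + 1/8·π_2 + 1/8·π_3 + 1/4·π_4 + 1/8·π_5
  π_2 = 1/8·π_0 + 1/8·π_1 + 1/4·π_2 + 1/8·π_3 + 1/4·π_4 + 1/4·π_5
  π_3 = 1/8·π_0 + 1/8·π_1 + 1/8·π_2 + 1/4·π_3 + 1/8·π_4 + 1/8·π_5
  π_4 = 1/4·π_0 + 1/8·π_1 + 1/4·π_2 + 1/4·π_3 + 1/8·π_4 + 1/8·π_5
  normalize: π_0 + π_1 + π_2 + π_3 + π_4 + π_5 = 1
Solving the linear system gives exactly π = [131/784, 19/112, 149/784, 1/7, 3/16, 1/7].

π = [0.1671, 0.1696, 0.1901, 0.1429, 0.1875, 0.1429]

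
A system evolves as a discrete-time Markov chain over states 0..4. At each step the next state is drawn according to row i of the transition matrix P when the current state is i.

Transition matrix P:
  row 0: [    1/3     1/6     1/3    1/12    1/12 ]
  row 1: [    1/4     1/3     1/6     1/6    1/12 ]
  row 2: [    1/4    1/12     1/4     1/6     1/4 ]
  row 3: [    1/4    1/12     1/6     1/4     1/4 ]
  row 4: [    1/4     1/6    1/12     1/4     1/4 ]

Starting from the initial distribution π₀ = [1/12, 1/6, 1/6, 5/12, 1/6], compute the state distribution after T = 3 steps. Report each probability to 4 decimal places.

t=0: π = [0.0833, 0.1667, 0.1667, 0.4167, 0.1667]
t=1: π = [0.2569, 0.1458, 0.1806, 0.2083, 0.2083]
t=2: π = [0.2714, 0.1586, 0.2072, 0.1800, 0.1829]
t=3: π = [0.2726, 0.1608, 0.2139, 0.1743, 0.1783]

π = [0.2726, 0.1608, 0.2139, 0.1743, 0.1783]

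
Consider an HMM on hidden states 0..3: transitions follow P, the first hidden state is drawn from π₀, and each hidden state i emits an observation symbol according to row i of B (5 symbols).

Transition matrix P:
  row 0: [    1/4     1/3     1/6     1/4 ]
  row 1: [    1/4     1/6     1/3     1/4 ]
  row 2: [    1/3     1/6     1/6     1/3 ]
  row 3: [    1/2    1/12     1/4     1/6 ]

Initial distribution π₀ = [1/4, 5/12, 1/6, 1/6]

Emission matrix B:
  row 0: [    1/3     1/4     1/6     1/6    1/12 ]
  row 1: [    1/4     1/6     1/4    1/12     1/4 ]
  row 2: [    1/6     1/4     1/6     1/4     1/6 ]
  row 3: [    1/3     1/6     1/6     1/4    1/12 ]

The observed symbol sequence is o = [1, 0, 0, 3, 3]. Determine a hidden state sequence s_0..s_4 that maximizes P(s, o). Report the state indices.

path = [1, 3, 0, 3, 0]

t=0: δ = [6.250e-02, 6.944e-02, 4.167e-02, 2.778e-02]  (obs o_0=1)
t=1: δ = [5.787e-03, 5.208e-03, 3.858e-03, 5.787e-03]  ψ = [1, 0, 1, 1]  (obs o_1=0)
t=2: δ = [9.645e-04, 4.823e-04, 2.894e-04, 4.823e-04]  ψ = [3, 0, 1, 0]  (obs o_2=0)
t=3: δ = [4.019e-05, 2.679e-05, 4.019e-05, 6.028e-05]  ψ = [0, 0, 0, 0]  (obs o_3=3)
t=4: δ = [5.023e-06, 1.116e-06, 3.768e-06, 3.349e-06]  ψ = [3, 0, 3, 2]  (obs o_4=3)
backtrack: best end state = 0; path = [1, 3, 0, 3, 0]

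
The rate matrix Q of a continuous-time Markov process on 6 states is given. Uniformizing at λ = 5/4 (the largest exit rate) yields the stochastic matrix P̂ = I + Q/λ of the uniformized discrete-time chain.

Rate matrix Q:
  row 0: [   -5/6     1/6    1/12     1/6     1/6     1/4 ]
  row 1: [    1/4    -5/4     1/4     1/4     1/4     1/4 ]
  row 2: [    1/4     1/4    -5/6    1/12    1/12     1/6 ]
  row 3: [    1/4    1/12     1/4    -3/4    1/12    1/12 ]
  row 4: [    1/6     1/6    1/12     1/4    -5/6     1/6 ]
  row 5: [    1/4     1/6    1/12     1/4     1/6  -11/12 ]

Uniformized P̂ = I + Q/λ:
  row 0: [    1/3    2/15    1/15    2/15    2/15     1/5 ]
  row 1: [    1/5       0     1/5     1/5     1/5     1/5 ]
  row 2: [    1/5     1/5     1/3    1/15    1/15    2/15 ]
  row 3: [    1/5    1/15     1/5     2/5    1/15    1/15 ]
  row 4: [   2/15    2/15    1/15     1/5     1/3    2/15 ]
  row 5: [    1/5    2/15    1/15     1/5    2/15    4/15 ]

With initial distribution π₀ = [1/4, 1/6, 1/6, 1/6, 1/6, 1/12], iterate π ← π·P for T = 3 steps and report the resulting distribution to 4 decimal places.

π = [0.2193, 0.1142, 0.1489, 0.2062, 0.1473, 0.1640]

t=0: π = [0.2500, 0.1667, 0.1667, 0.1667, 0.1667, 0.0833]
t=1: π = [0.2222, 0.1111, 0.1556, 0.1944, 0.1556, 0.1611]
t=2: π = [0.2193, 0.1159, 0.1489, 0.2033, 0.1485, 0.1641]
t=3: π = [0.2193, 0.1142, 0.1489, 0.2062, 0.1473, 0.1640]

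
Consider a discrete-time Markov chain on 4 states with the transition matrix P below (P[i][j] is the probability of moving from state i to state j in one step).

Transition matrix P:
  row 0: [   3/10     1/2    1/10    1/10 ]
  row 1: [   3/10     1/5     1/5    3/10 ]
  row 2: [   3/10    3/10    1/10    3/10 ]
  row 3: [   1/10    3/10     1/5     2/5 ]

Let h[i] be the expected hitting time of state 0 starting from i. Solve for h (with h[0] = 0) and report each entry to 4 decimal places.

h = [0.0000, 4.2857, 4.2857, 5.2381]

First-step conditioning: h[0] = 0; for i ≠ 0, h[i] = 1 + Σ_k P[i][k]·h[k].
  h[1] = 1 + 1/5·h[1] + 1/5·h[2] + 3/10·h[3]
  h[2] = 1 + 3/10·h[1] + 1/10·h[2] + 3/10·h[3]
  h[3] = 1 + 3/10·h[1] + 1/5·h[2] + 2/5·h[3]
Solving the 3×3 linear system over states ≠ 0 gives exactly h = [0, 30/7, 30/7, 110/21] (h[0] = 0 is the target).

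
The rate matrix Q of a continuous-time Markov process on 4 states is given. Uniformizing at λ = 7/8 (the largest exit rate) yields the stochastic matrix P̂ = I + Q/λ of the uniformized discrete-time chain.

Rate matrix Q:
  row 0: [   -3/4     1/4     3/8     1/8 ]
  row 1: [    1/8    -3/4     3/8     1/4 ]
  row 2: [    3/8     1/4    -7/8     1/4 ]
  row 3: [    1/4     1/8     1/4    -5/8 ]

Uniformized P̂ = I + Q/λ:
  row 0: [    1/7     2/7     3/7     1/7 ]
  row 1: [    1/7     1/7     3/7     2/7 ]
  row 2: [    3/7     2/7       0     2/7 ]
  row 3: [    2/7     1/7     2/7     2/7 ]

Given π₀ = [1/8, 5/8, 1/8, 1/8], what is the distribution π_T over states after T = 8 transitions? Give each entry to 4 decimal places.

t=0: π = [0.1250, 0.6250, 0.1250, 0.1250]
t=1: π = [0.1964, 0.1786, 0.3571, 0.2679]
t=2: π = [0.2832, 0.2219, 0.2372, 0.2577]
t=3: π = [0.2474, 0.2172, 0.2901, 0.2453]
t=4: π = [0.2608, 0.2196, 0.2692, 0.2504]
t=5: π = [0.2555, 0.2186, 0.2774, 0.2485]
t=6: π = [0.2576, 0.2190, 0.2742, 0.2492]
t=7: π = [0.2568, 0.2188, 0.2755, 0.2489]
t=8: π = [0.2571, 0.2189, 0.2750, 0.2490]

π = [0.2571, 0.2189, 0.2750, 0.2490]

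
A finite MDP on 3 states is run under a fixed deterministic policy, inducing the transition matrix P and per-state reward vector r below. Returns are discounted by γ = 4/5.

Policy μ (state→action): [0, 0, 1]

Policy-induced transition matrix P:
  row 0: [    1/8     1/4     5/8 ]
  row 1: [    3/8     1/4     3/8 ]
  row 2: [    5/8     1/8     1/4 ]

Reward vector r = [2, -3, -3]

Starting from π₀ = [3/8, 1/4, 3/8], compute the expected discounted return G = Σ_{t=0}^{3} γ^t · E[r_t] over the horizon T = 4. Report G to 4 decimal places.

G = -3.2648

t=0: π = [0.3750, 0.2500, 0.3750], E[r] = -1.1250, γ^t·E[r] = -1.125000, running G = -1.125000
t=1: π = [0.3750, 0.2031, 0.4219], E[r] = -1.1250, γ^t·E[r] = -0.900000, running G = -2.025000
t=2: π = [0.3867, 0.1973, 0.4160], E[r] = -1.0664, γ^t·E[r] = -0.682500, running G = -2.707500
t=3: π = [0.3823, 0.1980, 0.4197], E[r] = -1.0884, γ^t·E[r] = -0.557250, running G = -3.264750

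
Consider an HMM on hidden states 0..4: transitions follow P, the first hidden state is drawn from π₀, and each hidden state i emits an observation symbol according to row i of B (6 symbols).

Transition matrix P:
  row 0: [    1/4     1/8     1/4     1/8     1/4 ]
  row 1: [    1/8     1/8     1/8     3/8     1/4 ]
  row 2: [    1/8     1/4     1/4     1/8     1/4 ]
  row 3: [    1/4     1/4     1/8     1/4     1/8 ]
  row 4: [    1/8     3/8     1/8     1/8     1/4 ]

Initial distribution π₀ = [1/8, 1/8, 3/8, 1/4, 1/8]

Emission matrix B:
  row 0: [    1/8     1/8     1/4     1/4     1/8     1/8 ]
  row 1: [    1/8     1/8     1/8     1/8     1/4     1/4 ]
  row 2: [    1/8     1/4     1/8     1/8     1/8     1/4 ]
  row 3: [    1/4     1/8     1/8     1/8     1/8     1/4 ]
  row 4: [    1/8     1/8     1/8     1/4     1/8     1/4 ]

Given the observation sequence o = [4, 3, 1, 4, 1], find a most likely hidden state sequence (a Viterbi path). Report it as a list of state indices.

t=0: δ = [1.562e-02, 3.125e-02, 4.688e-02, 3.125e-02, 1.562e-02]  (obs o_0=4)
t=1: δ = [1.953e-03, 1.465e-03, 1.465e-03, 1.465e-03, 2.930e-03]  ψ = [3, 2, 2, 1, 2]  (obs o_1=3)
t=2: δ = [6.104e-05, 1.373e-04, 1.221e-04, 6.866e-05, 9.155e-05]  ψ = [0, 4, 0, 1, 4]  (obs o_2=1)
t=3: δ = [2.146e-06, 8.583e-06, 3.815e-06, 6.437e-06, 4.292e-06]  ψ = [1, 4, 2, 1, 1]  (obs o_3=4)
t=4: δ = [2.012e-07, 2.012e-07, 2.682e-07, 4.023e-07, 2.682e-07]  ψ = [3, 3, 1, 1, 1]  (obs o_4=1)
backtrack: best end state = 3; path = [2, 4, 4, 1, 3]

path = [2, 4, 4, 1, 3]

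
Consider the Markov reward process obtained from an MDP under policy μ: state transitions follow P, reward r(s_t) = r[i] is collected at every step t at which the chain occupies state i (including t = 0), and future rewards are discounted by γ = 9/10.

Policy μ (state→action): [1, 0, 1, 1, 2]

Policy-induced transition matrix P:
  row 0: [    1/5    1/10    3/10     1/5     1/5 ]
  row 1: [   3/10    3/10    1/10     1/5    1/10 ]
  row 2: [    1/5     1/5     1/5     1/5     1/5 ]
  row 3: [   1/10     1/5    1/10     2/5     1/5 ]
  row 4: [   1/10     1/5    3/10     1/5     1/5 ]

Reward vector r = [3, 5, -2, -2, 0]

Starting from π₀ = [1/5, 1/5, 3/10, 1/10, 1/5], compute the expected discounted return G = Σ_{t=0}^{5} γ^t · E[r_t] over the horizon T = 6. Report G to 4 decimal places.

G = 3.2896

t=0: π = [0.2000, 0.2000, 0.3000, 0.1000, 0.2000], E[r] = 0.8000, γ^t·E[r] = 0.800000, running G = 0.800000
t=1: π = [0.1900, 0.2000, 0.2100, 0.2200, 0.1800], E[r] = 0.7100, γ^t·E[r] = 0.639000, running G = 1.439000
t=2: π = [0.1800, 0.2010, 0.1950, 0.2440, 0.1800], E[r] = 0.6670, γ^t·E[r] = 0.540270, running G = 1.979270
t=3: π = [0.1777, 0.2021, 0.1915, 0.2488, 0.1799], E[r] = 0.6630, γ^t·E[r] = 0.483327, running G = 2.462597
t=4: π = [0.1773, 0.2024, 0.1907, 0.2498, 0.1798], E[r] = 0.6634, γ^t·E[r] = 0.435230, running G = 2.897827
t=5: π = [0.1773, 0.2025, 0.1905, 0.2500, 0.1798], E[r] = 0.6635, γ^t·E[r] = 0.391806, running G = 3.289634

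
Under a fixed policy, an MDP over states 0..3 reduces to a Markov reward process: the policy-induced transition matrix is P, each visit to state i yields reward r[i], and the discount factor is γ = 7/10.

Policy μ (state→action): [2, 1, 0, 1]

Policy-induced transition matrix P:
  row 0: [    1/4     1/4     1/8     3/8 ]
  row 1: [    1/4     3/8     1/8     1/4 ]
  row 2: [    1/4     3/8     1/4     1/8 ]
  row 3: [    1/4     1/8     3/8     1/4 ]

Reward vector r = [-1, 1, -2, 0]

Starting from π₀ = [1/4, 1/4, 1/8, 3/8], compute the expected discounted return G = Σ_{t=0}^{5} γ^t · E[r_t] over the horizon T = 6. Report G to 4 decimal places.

G = -1.0818

t=0: π = [0.2500, 0.2500, 0.1250, 0.3750], E[r] = -0.2500, γ^t·E[r] = -0.250000, running G = -0.250000
t=1: π = [0.2500, 0.2500, 0.2344, 0.2656], E[r] = -0.4688, γ^t·E[r] = -0.328125, running G = -0.578125
t=2: π = [0.2500, 0.2773, 0.2207, 0.2520], E[r] = -0.4141, γ^t·E[r] = -0.202891, running G = -0.781016
t=3: π = [0.2500, 0.2808, 0.2156, 0.2537], E[r] = -0.4004, γ^t·E[r] = -0.137334, running G = -0.918350
t=4: π = [0.2500, 0.2803, 0.2154, 0.2543], E[r] = -0.4004, γ^t·E[r] = -0.096134, running G = -1.014483
t=5: π = [0.2500, 0.2802, 0.2155, 0.2543], E[r] = -0.4008, γ^t·E[r] = -0.067365, running G = -1.081849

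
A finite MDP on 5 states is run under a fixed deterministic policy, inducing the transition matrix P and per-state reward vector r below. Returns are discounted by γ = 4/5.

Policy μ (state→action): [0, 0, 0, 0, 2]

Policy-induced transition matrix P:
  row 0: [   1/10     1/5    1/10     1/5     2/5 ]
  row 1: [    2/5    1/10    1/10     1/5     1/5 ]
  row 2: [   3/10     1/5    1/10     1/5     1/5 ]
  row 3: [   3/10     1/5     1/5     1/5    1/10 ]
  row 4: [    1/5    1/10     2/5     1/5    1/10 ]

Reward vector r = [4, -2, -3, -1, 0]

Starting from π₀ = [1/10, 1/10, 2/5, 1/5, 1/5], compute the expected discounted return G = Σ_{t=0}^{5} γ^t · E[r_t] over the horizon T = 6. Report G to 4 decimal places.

G = -1.3594

t=0: π = [0.1000, 0.1000, 0.4000, 0.2000, 0.2000], E[r] = -1.2000, γ^t·E[r] = -1.200000, running G = -1.200000
t=1: π = [0.2700, 0.1700, 0.1800, 0.2000, 0.1800], E[r] = 0.0000, γ^t·E[r] = 0.000000, running G = -1.200000
t=2: π = [0.2450, 0.1650, 0.1740, 0.2000, 0.2160], E[r] = -0.0720, γ^t·E[r] = -0.046080, running G = -1.246080
t=3: π = [0.2459, 0.1619, 0.1848, 0.2000, 0.2074], E[r] = -0.0946, γ^t·E[r] = -0.048435, running G = -1.294515
t=4: π = [0.2463, 0.1631, 0.1822, 0.2000, 0.2084], E[r] = -0.0877, γ^t·E[r] = -0.035930, running G = -1.330445
t=5: π = [0.2462, 0.1628, 0.1825, 0.2000, 0.2084], E[r] = -0.0885, γ^t·E[r] = -0.028986, running G = -1.359431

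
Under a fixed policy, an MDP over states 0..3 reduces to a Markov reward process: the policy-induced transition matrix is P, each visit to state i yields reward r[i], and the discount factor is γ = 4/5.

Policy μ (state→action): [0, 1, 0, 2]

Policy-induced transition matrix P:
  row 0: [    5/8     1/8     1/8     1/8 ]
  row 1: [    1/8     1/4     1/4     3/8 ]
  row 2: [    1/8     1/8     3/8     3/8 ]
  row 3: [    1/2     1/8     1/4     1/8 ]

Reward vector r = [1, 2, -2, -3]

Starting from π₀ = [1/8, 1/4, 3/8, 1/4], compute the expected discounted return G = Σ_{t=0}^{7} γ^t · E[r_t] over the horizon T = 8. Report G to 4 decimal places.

G = -2.6074

t=0: π = [0.1250, 0.2500, 0.3750, 0.2500], E[r] = -0.8750, γ^t·E[r] = -0.875000, running G = -0.875000
t=1: π = [0.2813, 0.1563, 0.2813, 0.2813], E[r] = -0.8125, γ^t·E[r] = -0.650000, running G = -1.525000
t=2: π = [0.3711, 0.1445, 0.2500, 0.2344], E[r] = -0.5430, γ^t·E[r] = -0.347500, running G = -1.872500
t=3: π = [0.3984, 0.1431, 0.2349, 0.2236], E[r] = -0.4561, γ^t·E[r] = -0.233500, running G = -2.106000
t=4: π = [0.4081, 0.1429, 0.2296, 0.2195], E[r] = -0.4237, γ^t·E[r] = -0.173550, running G = -2.279550
t=5: π = [0.4113, 0.1429, 0.2277, 0.2181], E[r] = -0.4126, γ^t·E[r] = -0.135210, running G = -2.414760
t=6: π = [0.4125, 0.1429, 0.2270, 0.2176], E[r] = -0.4088, γ^t·E[r] = -0.107168, running G = -2.521928
t=7: π = [0.4128, 0.1429, 0.2268, 0.2175], E[r] = -0.4075, γ^t·E[r] = -0.085461, running G = -2.607389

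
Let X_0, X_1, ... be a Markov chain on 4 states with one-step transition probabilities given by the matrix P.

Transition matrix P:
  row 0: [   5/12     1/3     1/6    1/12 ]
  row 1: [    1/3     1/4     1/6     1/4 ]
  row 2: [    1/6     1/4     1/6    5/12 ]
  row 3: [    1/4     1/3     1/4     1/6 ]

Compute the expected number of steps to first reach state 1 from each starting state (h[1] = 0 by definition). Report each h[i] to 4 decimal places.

h = [3.1411, 0.0000, 3.4110, 3.1656]

First-step conditioning: h[1] = 0; for i ≠ 1, h[i] = 1 + Σ_k P[i][k]·h[k].
  h[0] = 1 + 5/12·h[0] + 1/6·h[2] + 1/12·h[3]
  h[2] = 1 + 1/6·h[0] + 1/6·h[2] + 5/12·h[3]
  h[3] = 1 + 1/4·h[0] + 1/4·h[2] + 1/6·h[3]
Solving the 3×3 linear system over states ≠ 1 gives exactly h = [512/163, 0, 556/163, 516/163] (h[1] = 0 is the target).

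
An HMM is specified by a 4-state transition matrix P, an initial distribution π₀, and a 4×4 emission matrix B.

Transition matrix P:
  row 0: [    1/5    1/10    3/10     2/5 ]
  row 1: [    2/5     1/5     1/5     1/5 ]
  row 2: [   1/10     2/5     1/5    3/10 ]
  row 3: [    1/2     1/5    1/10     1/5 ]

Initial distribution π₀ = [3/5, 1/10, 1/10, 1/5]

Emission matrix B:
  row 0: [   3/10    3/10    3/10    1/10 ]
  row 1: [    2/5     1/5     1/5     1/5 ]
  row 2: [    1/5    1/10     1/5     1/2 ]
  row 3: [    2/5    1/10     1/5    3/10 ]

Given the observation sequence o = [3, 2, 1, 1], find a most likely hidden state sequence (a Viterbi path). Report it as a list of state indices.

path = [3, 0, 3, 0]

t=0: δ = [6.000e-02, 2.000e-02, 5.000e-02, 6.000e-02]  (obs o_0=3)
t=1: δ = [9.000e-03, 4.000e-03, 3.600e-03, 4.800e-03]  ψ = [3, 2, 0, 0]  (obs o_1=2)
t=2: δ = [7.200e-04, 2.880e-04, 2.700e-04, 3.600e-04]  ψ = [3, 2, 0, 0]  (obs o_2=1)
t=3: δ = [5.400e-05, 2.160e-05, 2.160e-05, 2.880e-05]  ψ = [3, 2, 0, 0]  (obs o_3=1)
backtrack: best end state = 0; path = [3, 0, 3, 0]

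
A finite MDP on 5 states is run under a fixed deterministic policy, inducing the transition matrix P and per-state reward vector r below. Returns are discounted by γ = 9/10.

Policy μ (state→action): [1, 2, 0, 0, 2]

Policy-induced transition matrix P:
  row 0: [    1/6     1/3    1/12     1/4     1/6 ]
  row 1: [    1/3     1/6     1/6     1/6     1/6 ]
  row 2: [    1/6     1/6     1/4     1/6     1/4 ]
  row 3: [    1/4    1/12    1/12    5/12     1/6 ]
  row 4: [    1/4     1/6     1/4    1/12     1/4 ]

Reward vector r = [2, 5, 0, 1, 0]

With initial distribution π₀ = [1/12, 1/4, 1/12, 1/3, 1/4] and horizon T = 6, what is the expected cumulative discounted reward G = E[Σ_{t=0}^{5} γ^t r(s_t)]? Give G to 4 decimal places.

t=0: π = [0.0833, 0.2500, 0.0833, 0.3333, 0.2500], E[r] = 1.7500, γ^t·E[r] = 1.750000, running G = 1.750000
t=1: π = [0.2569, 0.1528, 0.1597, 0.2361, 0.1944], E[r] = 1.5139, γ^t·E[r] = 1.362500, running G = 3.112500
t=2: π = [0.2280, 0.1898, 0.1551, 0.2309, 0.1962], E[r] = 1.6360, γ^t·E[r] = 1.325156, running G = 4.437656
t=3: π = [0.2339, 0.1854, 0.1577, 0.2270, 0.1959], E[r] = 1.6220, γ^t·E[r] = 1.182410, running G = 5.620066
t=4: π = [0.2328, 0.1867, 0.1577, 0.2266, 0.1961], E[r] = 1.6259, γ^t·E[r] = 1.066735, running G = 6.686801
t=5: π = [0.2330, 0.1866, 0.1579, 0.2264, 0.1962], E[r] = 1.6253, γ^t·E[r] = 0.959746, running G = 7.646547

G = 7.6465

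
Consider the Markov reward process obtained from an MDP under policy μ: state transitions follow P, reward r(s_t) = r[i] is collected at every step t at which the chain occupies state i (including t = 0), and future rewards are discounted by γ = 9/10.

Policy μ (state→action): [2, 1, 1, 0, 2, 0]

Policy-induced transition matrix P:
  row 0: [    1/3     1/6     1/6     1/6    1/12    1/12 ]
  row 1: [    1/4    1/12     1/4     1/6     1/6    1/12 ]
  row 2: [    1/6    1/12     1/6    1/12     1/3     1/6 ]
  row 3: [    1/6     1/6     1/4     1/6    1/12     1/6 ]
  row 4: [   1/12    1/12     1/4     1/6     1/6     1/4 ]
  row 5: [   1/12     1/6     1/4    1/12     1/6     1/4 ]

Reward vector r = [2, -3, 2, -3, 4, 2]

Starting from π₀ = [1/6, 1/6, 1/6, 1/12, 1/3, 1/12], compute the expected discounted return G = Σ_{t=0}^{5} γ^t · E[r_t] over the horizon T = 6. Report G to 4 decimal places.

G = 5.3381

t=0: π = [0.1667, 0.1667, 0.1667, 0.0833, 0.3333, 0.0833], E[r] = 1.4167, γ^t·E[r] = 1.416667, running G = 1.416667
t=1: π = [0.1736, 0.1111, 0.2222, 0.1458, 0.1736, 0.1736], E[r] = 1.0625, γ^t·E[r] = 0.956250, running G = 2.372917
t=2: π = [0.1759, 0.1244, 0.2170, 0.1337, 0.1771, 0.1719], E[r] = 1.0637, γ^t·E[r] = 0.861563, running G = 3.234479
t=3: π = [0.1773, 0.1235, 0.2173, 0.1343, 0.1770, 0.1707], E[r] = 1.0655, γ^t·E[r] = 0.776742, running G = 4.011221
t=4: π = [0.1775, 0.1235, 0.2171, 0.1343, 0.1769, 0.1706], E[r] = 1.0645, γ^t·E[r] = 0.698448, running G = 4.709670
t=5: π = [0.1776, 0.1235, 0.2171, 0.1344, 0.1769, 0.1705], E[r] = 1.0643, γ^t·E[r] = 0.628434, running G = 5.338104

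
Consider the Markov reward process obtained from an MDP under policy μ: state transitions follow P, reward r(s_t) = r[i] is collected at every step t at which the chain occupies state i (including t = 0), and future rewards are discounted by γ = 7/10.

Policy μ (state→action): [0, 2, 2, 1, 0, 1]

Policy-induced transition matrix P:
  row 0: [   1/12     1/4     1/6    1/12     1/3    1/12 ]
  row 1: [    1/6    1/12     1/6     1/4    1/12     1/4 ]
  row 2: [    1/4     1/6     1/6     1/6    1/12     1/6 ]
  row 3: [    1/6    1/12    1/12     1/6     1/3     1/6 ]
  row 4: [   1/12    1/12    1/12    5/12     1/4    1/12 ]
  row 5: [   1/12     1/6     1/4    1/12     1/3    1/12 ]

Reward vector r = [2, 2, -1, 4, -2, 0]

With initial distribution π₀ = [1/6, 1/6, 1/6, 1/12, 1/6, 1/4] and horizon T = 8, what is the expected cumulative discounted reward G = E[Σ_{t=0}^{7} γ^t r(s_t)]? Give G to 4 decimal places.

G = 2.0752

t=0: π = [0.1667, 0.1667, 0.1667, 0.0833, 0.1667, 0.2500], E[r] = 0.5000, γ^t·E[r] = 0.500000, running G = 0.500000
t=1: π = [0.1319, 0.1458, 0.1667, 0.1875, 0.2361, 0.1319], E[r] = 0.6667, γ^t·E[r] = 0.466667, running G = 0.966667
t=2: π = [0.1389, 0.1302, 0.1424, 0.2159, 0.2355, 0.1372], E[r] = 0.7882, γ^t·E[r] = 0.386215, running G = 1.352882
t=3: π = [0.1359, 0.1298, 0.1405, 0.2134, 0.2456, 0.1349], E[r] = 0.7533, γ^t·E[r] = 0.258391, running G = 1.611273
t=4: π = [0.1353, 0.1289, 0.1397, 0.2163, 0.2453, 0.1345], E[r] = 0.7635, γ^t·E[r] = 0.183317, running G = 1.794590
t=5: π = [0.1354, 0.1287, 0.1394, 0.2163, 0.2457, 0.1345], E[r] = 0.7624, γ^t·E[r] = 0.128129, running G = 1.922719
t=6: π = [0.1353, 0.1287, 0.1394, 0.2163, 0.2458, 0.1344], E[r] = 0.7624, γ^t·E[r] = 0.089699, running G = 2.012418
t=7: π = [0.1353, 0.1287, 0.1394, 0.2164, 0.2458, 0.1344], E[r] = 0.7625, γ^t·E[r] = 0.062796, running G = 2.075214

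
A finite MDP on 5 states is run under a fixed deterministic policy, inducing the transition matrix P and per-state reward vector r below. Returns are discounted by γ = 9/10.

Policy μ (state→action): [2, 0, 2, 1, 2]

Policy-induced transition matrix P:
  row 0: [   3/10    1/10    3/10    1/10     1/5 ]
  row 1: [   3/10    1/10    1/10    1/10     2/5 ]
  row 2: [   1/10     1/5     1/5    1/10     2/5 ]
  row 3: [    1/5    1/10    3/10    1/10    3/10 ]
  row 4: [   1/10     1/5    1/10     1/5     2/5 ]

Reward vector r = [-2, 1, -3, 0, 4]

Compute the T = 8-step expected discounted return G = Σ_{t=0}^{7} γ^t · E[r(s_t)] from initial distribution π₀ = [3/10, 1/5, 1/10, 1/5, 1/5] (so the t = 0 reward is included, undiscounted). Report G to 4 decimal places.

t=0: π = [0.3000, 0.2000, 0.1000, 0.2000, 0.2000], E[r] = 0.1000, γ^t·E[r] = 0.100000, running G = 0.100000
t=1: π = [0.2200, 0.1300, 0.2100, 0.1200, 0.3200], E[r] = 0.3400, γ^t·E[r] = 0.306000, running G = 0.406000
t=2: π = [0.1820, 0.1530, 0.1890, 0.1320, 0.3440], E[r] = 0.5980, γ^t·E[r] = 0.484380, running G = 0.890380
t=3: π = [0.1802, 0.1533, 0.1817, 0.1344, 0.3504], E[r] = 0.6494, γ^t·E[r] = 0.473413, running G = 1.363793
t=4: π = [0.1801, 0.1532, 0.1811, 0.1350, 0.3505], E[r] = 0.6517, γ^t·E[r] = 0.427607, running G = 1.791399
t=5: π = [0.1802, 0.1532, 0.1811, 0.1351, 0.3505], E[r] = 0.6513, γ^t·E[r] = 0.384557, running G = 2.175956
t=6: π = [0.1802, 0.1532, 0.1812, 0.1350, 0.3505], E[r] = 0.6512, γ^t·E[r] = 0.346063, running G = 2.522018
t=7: π = [0.1802, 0.1532, 0.1812, 0.1350, 0.3505], E[r] = 0.6512, γ^t·E[r] = 0.311459, running G = 2.833477

G = 2.8335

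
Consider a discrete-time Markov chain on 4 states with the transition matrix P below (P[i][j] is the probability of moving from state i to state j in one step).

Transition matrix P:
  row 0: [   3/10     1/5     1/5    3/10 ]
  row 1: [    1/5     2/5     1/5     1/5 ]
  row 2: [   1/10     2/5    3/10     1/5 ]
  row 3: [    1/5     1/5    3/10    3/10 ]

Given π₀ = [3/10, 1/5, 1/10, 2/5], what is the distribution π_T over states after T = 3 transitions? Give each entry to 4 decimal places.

π = [0.1945, 0.3108, 0.2501, 0.2446]

t=0: π = [0.3000, 0.2000, 0.1000, 0.4000]
t=1: π = [0.2200, 0.2600, 0.2500, 0.2700]
t=2: π = [0.1970, 0.3020, 0.2520, 0.2490]
t=3: π = [0.1945, 0.3108, 0.2501, 0.2446]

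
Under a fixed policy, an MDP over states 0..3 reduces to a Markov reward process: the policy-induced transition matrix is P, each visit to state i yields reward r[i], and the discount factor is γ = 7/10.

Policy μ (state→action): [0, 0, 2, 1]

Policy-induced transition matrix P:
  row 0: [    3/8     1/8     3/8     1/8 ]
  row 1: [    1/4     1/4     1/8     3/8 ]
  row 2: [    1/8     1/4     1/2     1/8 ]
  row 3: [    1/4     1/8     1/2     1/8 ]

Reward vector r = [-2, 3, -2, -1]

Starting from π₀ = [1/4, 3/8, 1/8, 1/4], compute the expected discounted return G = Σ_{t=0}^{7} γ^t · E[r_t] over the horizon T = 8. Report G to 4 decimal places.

G = -1.6874

t=0: π = [0.2500, 0.3750, 0.1250, 0.2500], E[r] = 0.1250, γ^t·E[r] = 0.125000, running G = 0.125000
t=1: π = [0.2656, 0.1875, 0.3281, 0.2188], E[r] = -0.8438, γ^t·E[r] = -0.590625, running G = -0.465625
t=2: π = [0.2422, 0.1895, 0.3965, 0.1719], E[r] = -0.8809, γ^t·E[r] = -0.431621, running G = -0.897246
t=3: π = [0.2307, 0.1982, 0.3987, 0.1724], E[r] = -0.8364, γ^t·E[r] = -0.286894, running G = -1.184140
t=4: π = [0.2290, 0.1996, 0.3968, 0.1746], E[r] = -0.8274, γ^t·E[r] = -0.198650, running G = -1.382790
t=5: π = [0.2290, 0.1996, 0.3965, 0.1749], E[r] = -0.8273, γ^t·E[r] = -0.139048, running G = -1.521838
t=6: π = [0.2291, 0.1995, 0.3965, 0.1749], E[r] = -0.8276, γ^t·E[r] = -0.097362, running G = -1.619200
t=7: π = [0.2291, 0.1995, 0.3966, 0.1749], E[r] = -0.8276, γ^t·E[r] = -0.068156, running G = -1.687356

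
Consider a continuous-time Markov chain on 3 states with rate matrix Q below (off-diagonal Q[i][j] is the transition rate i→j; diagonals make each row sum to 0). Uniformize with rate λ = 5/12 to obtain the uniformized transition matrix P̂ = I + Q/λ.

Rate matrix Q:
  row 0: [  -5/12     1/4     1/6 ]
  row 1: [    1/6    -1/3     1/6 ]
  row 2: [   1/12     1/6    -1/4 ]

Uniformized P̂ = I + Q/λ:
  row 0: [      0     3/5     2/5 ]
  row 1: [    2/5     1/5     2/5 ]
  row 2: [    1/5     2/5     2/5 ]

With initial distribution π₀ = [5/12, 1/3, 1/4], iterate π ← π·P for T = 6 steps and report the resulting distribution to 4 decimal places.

t=0: π = [0.4167, 0.3333, 0.2500]
t=1: π = [0.1833, 0.4167, 0.4000]
t=2: π = [0.2467, 0.3533, 0.4000]
t=3: π = [0.2213, 0.3787, 0.4000]
t=4: π = [0.2315, 0.3685, 0.4000]
t=5: π = [0.2274, 0.3726, 0.4000]
t=6: π = [0.2290, 0.3710, 0.4000]

π = [0.2290, 0.3710, 0.4000]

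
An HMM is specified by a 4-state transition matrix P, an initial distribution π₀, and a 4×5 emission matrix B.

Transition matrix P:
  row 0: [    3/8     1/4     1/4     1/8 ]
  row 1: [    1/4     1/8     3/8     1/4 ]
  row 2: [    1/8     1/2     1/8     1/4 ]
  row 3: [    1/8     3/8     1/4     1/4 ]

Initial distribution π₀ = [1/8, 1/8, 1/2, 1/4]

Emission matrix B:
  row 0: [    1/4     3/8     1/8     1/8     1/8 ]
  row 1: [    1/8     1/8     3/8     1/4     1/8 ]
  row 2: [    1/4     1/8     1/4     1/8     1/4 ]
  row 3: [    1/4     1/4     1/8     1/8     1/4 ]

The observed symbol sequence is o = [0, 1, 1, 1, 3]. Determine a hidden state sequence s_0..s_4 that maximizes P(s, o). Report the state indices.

path = [2, 0, 0, 0, 1]

t=0: δ = [3.125e-02, 1.562e-02, 1.250e-01, 6.250e-02]  (obs o_0=0)
t=1: δ = [5.859e-03, 7.812e-03, 1.953e-03, 7.812e-03]  ψ = [2, 2, 2, 2]  (obs o_1=1)
t=2: δ = [8.240e-04, 3.662e-04, 3.662e-04, 4.883e-04]  ψ = [0, 3, 1, 1]  (obs o_2=1)
t=3: δ = [1.159e-04, 2.575e-05, 2.575e-05, 3.052e-05]  ψ = [0, 0, 0, 3]  (obs o_3=1)
t=4: δ = [5.431e-06, 7.242e-06, 3.621e-06, 1.810e-06]  ψ = [0, 0, 0, 0]  (obs o_4=3)
backtrack: best end state = 1; path = [2, 0, 0, 0, 1]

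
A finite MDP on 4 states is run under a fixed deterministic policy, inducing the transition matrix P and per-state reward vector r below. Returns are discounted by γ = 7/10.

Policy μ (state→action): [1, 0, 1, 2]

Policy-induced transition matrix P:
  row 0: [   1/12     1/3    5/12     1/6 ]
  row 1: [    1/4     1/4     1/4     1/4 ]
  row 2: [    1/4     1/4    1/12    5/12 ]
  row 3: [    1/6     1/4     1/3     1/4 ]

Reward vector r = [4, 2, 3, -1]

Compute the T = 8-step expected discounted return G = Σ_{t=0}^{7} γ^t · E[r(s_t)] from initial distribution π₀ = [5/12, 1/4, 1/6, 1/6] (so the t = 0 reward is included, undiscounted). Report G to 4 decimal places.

G = 6.4463

t=0: π = [0.4167, 0.2500, 0.1667, 0.1667], E[r] = 2.5000, γ^t·E[r] = 2.500000, running G = 2.500000
t=1: π = [0.1667, 0.2847, 0.3056, 0.2431], E[r] = 1.9097, γ^t·E[r] = 1.336806, running G = 3.836806
t=2: π = [0.2020, 0.2639, 0.2471, 0.2870], E[r] = 1.7899, γ^t·E[r] = 0.877066, running G = 4.713872
t=3: π = [0.1924, 0.2668, 0.2664, 0.2744], E[r] = 1.8282, γ^t·E[r] = 0.627063, running G = 5.340935
t=4: π = [0.1951, 0.2660, 0.2605, 0.2784], E[r] = 1.8156, γ^t·E[r] = 0.435919, running G = 5.776854
t=5: π = [0.1943, 0.2663, 0.2623, 0.2772], E[r] = 1.8194, γ^t·E[r] = 0.305781, running G = 6.082636
t=6: π = [0.1945, 0.2662, 0.2618, 0.2775], E[r] = 1.8182, γ^t·E[r] = 0.213914, running G = 6.296550
t=7: π = [0.1945, 0.2662, 0.2619, 0.2774], E[r] = 1.8186, γ^t·E[r] = 0.149767, running G = 6.446317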